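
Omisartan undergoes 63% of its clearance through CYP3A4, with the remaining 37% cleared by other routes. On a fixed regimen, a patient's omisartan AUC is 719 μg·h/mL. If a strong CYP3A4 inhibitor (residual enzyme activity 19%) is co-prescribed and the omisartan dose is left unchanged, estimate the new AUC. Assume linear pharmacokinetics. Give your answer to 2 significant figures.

1.5 × 10³ μg·h/mL

CYP3A4: 0.63 × 0.19 = 0.1197
Other: 0.37 (unchanged)
Relative clearance = 0.1197 + 0.37 = 0.4897.
With dosing unchanged, AUC scales as 1/CL: 719 / 0.4897 = 1.5 × 10³ μg·h/mL.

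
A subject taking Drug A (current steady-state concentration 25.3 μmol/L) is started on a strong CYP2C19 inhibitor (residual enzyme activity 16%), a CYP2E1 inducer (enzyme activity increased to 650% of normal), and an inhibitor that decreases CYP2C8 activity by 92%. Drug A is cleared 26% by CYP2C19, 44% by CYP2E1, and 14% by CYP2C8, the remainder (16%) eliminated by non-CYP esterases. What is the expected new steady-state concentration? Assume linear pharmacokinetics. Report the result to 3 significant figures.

CYP2C19: 0.26 × 0.16 = 0.0416
CYP2E1: 0.44 × 6.5 = 2.86
CYP2C8: 0.14 × 0.08 = 0.0112
Other: 0.16 (unchanged)
Relative clearance = 0.0416 + 2.86 + 0.0112 + 0.16 = 3.0728.
Dividing the baseline by the relative clearance: 25.3 / 3.0728 = 8.23 μmol/L.

8.23 μmol/L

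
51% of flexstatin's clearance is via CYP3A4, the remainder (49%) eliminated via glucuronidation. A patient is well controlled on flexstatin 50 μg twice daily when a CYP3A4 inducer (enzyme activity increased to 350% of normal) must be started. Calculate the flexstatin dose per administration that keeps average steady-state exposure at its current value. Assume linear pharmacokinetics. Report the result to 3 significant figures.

The CYP3A4 pathway (51% of clearance) increases to 3.5× activity: 0.51 × 3.5 = 1.785.
Non-CYP routes (49%) are unchanged.
CL_new/CL_old = 1.785 + 0.49 = 2.275.
Css,avg = (dose rate)/CL, so holding Css fixed requires dose ∝ CL: 50 × 2.275 = 114 μg.

114 μg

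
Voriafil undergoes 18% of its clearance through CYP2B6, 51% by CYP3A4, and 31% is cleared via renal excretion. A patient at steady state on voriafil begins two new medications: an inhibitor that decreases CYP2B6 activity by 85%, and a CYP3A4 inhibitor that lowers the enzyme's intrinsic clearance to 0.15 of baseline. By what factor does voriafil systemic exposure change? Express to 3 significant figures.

2.42

CYP2B6: 0.18 × 0.15 = 0.027
CYP3A4: 0.51 × 0.15 = 0.0765
Other: 0.31 (unchanged)
CL_new/CL_old = 0.027 + 0.0765 + 0.31 = 0.4135.
Net systemic exposure ratio = 1 / 0.4135 = 2.42.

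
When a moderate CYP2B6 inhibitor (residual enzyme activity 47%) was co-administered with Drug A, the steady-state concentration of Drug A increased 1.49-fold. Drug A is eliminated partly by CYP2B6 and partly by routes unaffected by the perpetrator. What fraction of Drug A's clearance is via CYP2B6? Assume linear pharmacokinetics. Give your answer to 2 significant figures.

CL'/CL = 1 / 1.49 = 0.6711
0.47·fm + (1 − fm) = 0.6711
fm = (0.6711 − 1) / (0.47 − 1) = 0.62

0.62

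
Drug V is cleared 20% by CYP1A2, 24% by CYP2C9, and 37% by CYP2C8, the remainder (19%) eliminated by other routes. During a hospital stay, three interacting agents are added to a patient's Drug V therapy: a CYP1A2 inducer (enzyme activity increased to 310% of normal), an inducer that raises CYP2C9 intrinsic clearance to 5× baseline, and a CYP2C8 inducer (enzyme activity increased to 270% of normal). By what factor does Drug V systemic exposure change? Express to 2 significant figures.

0.33

The CYP1A2 pathway (20% of clearance) is boosted to 3.1× activity: 0.2 × 3.1 = 0.62.
The CYP2C9 pathway (24% of clearance) increases to 5× activity: 0.24 × 5 = 1.2.
The CYP2C8 pathway (37% of clearance) rises to 2.7× activity: 0.37 × 2.7 = 0.999.
Non-CYP routes (19%) are unchanged.
Relative clearance = 0.62 + 1.2 + 0.999 + 0.19 = 3.009.
Because systemic exposure varies inversely with clearance, the combined effect is 1 / 3.009 = 0.33.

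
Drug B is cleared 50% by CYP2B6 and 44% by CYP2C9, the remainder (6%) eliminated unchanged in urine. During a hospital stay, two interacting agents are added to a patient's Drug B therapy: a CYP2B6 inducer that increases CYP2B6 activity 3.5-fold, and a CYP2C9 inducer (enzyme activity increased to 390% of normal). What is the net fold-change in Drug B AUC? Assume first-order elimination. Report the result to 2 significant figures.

The CYP2B6 pathway (50% of clearance) rises to 3.5× activity: 0.5 × 3.5 = 1.75.
The CYP2C9 pathway (44% of clearance) increases to 3.9× activity: 0.44 × 3.9 = 1.716.
The remaining 6% of clearance is unaffected.
New clearance relative to baseline: 1.75 + 1.716 + 0.06 = 3.526.
AUC ∝ 1/CL: fold-change = 1 / 3.526 = 0.28.

0.28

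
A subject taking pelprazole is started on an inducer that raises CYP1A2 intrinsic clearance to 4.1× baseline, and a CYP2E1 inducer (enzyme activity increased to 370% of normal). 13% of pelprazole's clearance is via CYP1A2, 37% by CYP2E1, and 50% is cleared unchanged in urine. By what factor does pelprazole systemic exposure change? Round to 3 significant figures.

The CYP1A2 pathway (13% of clearance) rises to 4.1× activity: 0.13 × 4.1 = 0.533.
The CYP2E1 pathway (37% of clearance) rises to 3.7× activity: 0.37 × 3.7 = 1.369.
Non-CYP routes (50%) are unchanged.
CL_new/CL_old = 0.533 + 1.369 + 0.5 = 2.402.
Systemic exposure ∝ 1/CL: fold-change = 1 / 2.402 = 0.416.

0.416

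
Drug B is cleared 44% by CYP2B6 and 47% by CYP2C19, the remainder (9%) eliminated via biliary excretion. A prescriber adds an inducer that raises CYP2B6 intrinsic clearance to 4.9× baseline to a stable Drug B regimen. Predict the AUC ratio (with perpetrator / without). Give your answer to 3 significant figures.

The CYP2B6 pathway (44% of clearance) increases to 4.9× activity: 0.44 × 4.9 = 2.156.
CYP2C19 (47%) and the residual 9% are unaffected.
Relative clearance = 2.156 + 0.47 + 0.09 = 2.716.
Since AUC ∝ 1/CL, the ratio is 1 / 2.716 = 0.368.

0.368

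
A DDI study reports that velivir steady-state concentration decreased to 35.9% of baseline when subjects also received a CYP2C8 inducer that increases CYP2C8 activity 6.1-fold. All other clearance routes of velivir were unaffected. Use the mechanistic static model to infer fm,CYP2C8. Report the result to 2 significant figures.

0.35

CL'/CL = 1 / 0.359 = 2.786
6.1·fm + (1 − fm) = 2.786
fm = (2.786 − 1) / (6.1 − 1) = 0.35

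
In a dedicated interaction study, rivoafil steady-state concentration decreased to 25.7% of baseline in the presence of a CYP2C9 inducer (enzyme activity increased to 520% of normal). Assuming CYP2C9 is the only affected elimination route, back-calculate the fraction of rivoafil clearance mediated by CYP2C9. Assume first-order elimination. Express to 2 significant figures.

Let x = fm,CYP2C9. Because steady-state concentration ∝ 1/CL, relative clearance rose to 1/0.257 = 3.891.
Setting x·5.2 + (1 − x) = 3.891 and solving: x = (3.891 − 1)/(5.2 − 1) = 0.69.

0.69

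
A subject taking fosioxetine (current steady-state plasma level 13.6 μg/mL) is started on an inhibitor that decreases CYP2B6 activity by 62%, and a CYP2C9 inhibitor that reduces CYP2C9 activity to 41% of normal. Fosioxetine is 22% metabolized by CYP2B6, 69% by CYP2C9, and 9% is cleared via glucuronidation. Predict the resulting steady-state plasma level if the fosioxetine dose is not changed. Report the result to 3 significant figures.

CYP2B6: 0.22 × 0.38 = 0.0836
CYP2C9: 0.69 × 0.41 = 0.2829
Other: 0.09 (unchanged)
Relative clearance = 0.0836 + 0.2829 + 0.09 = 0.4565.
Steady-state plasma level ∝ 1/CL: new value = 13.6 / 0.4565 = 29.8 μg/mL.

29.8 μg/mL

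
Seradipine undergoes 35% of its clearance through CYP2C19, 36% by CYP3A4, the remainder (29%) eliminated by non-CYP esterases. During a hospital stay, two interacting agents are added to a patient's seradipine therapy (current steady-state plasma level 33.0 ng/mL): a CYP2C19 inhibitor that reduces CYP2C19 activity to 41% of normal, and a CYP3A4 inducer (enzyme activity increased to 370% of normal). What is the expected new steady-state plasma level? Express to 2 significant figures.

CYP2C19: 0.35 × 0.41 = 0.1435
CYP3A4: 0.36 × 3.7 = 1.332
Other: 0.29 (unchanged)
CL_new/CL_old = 0.1435 + 1.332 + 0.29 = 1.7655.
New steady-state plasma level = 33.0 / 1.7655 = 19 ng/mL (concentration scales inversely with clearance).

19 ng/mL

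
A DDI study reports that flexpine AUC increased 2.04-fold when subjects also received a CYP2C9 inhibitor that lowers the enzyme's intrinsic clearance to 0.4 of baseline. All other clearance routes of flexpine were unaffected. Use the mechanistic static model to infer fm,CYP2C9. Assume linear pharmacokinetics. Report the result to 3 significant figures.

0.850

Call the CYP2C9 fraction fm. After the interaction, CL_new/CL_old = fm × 0.4 + (1 − fm).
AUC ratio = 1 / (new CL fraction), so new CL fraction = 1 / 2.04 = 0.4902.
fm × 0.4 + 1 − fm = 0.4902  ⇒  fm × (0.4 − 1) = −0.5098  ⇒  fm = 0.850.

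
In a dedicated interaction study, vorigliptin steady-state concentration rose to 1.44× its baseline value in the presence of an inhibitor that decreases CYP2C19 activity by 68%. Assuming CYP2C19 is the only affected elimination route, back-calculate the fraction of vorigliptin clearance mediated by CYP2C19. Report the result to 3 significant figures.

0.449

Let fm be the CYP2C19 fraction. New clearance relative to baseline = fm × 0.32 + (1 − fm).
Steady-state concentration ratio = 1 / (new CL fraction), so new CL fraction = 1 / 1.44 = 0.6944.
fm × 0.32 + 1 − fm = 0.6944  ⇒  fm × (0.32 − 1) = −0.3056  ⇒  fm = 0.449.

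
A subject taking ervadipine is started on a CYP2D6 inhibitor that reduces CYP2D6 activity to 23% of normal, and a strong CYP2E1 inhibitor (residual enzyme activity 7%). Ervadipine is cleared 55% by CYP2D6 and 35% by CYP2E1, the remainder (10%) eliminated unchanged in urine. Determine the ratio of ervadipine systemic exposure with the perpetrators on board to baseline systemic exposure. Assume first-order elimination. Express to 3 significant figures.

CYP2D6: 0.55 × 0.23 = 0.1265
CYP2E1: 0.35 × 0.07 = 0.0245
Other: 0.1 (unchanged)
CL_new/CL_old = 0.1265 + 0.0245 + 0.1 = 0.251.
Because systemic exposure varies inversely with clearance, the combined effect is 1 / 0.251 = 3.98.

3.98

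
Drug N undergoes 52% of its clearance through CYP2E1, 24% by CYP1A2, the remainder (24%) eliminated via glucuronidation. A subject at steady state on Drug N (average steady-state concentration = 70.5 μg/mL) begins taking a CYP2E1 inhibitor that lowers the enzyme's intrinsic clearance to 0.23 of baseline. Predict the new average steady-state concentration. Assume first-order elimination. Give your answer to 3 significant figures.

118 μg/mL

The CYP2E1 pathway (52% of clearance) drops to 0.23× activity: 0.52 × 0.23 = 0.1196.
CYP1A2 (24%) and the residual 24% are unaffected.
Relative clearance = 0.1196 + 0.24 + 0.24 = 0.5996.
With dosing unchanged, average steady-state concentration scales as 1/CL: 70.5 / 0.5996 = 118 μg/mL.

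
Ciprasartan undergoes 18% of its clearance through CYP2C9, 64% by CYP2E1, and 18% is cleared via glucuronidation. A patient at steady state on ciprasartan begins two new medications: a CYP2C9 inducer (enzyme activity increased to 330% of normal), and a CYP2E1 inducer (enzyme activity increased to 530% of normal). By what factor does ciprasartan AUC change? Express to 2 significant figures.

0.24

The CYP2C9 pathway (18% of clearance) rises to 3.3× activity: 0.18 × 3.3 = 0.594.
The CYP2E1 pathway (64% of clearance) increases to 5.3× activity: 0.64 × 5.3 = 3.392.
Non-CYP routes (18%) are unchanged.
CL_new/CL_old = 0.594 + 3.392 + 0.18 = 4.166.
Because AUC varies inversely with clearance, the combined effect is 1 / 4.166 = 0.24.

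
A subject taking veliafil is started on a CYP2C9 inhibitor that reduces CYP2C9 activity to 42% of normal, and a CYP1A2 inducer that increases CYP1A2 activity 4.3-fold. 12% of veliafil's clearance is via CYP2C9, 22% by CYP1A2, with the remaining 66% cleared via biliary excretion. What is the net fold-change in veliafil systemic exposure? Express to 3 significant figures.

0.604

The CYP2C9 pathway (12% of clearance) is reduced to 0.42× activity: 0.12 × 0.42 = 0.0504.
The CYP1A2 pathway (22% of clearance) is boosted to 4.3× activity: 0.22 × 4.3 = 0.946.
The remaining 66% of clearance is unaffected.
CL_new/CL_old = 0.0504 + 0.946 + 0.66 = 1.6564.
Systemic exposure ∝ 1/CL: fold-change = 1 / 1.6564 = 0.604.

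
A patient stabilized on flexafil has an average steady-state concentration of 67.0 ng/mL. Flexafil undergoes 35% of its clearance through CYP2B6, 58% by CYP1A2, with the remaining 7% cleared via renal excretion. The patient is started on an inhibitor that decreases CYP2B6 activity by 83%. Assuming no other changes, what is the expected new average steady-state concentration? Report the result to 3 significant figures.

94.4 ng/mL

The CYP2B6 pathway (35% of clearance) is reduced to 0.17× activity: 0.35 × 0.17 = 0.0595.
CYP1A2 (58%) and the residual 7% are unaffected.
New clearance relative to baseline: 0.0595 + 0.58 + 0.07 = 0.7095.
With dosing unchanged, average steady-state concentration scales as 1/CL: 67.0 / 0.7095 = 94.4 ng/mL.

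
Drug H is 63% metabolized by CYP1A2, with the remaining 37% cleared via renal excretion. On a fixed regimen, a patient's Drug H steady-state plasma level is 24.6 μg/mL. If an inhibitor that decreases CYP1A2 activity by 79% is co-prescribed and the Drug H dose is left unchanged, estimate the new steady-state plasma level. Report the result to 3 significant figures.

49.0 μg/mL

The CYP1A2 pathway (63% of clearance) drops to 0.21× activity: 0.63 × 0.21 = 0.1323.
The remaining 37% of clearance is unaffected.
Relative clearance = 0.1323 + 0.37 = 0.5023.
With dosing unchanged, steady-state plasma level scales as 1/CL: 24.6 / 0.5023 = 49.0 μg/mL.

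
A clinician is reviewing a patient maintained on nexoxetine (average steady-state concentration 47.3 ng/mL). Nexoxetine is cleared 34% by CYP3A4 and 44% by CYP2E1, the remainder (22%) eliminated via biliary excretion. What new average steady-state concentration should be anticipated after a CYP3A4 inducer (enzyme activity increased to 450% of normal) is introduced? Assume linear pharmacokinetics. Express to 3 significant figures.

21.6 ng/mL

The CYP3A4 pathway (34% of clearance) rises to 4.5× activity: 0.34 × 4.5 = 1.53.
CYP2E1 (44%) and the residual 22% are unaffected.
New clearance relative to baseline: 1.53 + 0.44 + 0.22 = 2.19.
With dosing unchanged, average steady-state concentration scales as 1/CL: 47.3 / 2.19 = 21.6 ng/mL.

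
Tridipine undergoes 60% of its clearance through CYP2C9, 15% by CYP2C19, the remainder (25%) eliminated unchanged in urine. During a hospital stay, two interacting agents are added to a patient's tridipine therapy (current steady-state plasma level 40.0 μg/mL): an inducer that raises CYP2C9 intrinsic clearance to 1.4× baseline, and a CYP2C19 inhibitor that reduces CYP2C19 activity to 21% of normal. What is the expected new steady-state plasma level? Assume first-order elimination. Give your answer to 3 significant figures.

The CYP2C9 pathway (60% of clearance) increases to 1.4× activity: 0.6 × 1.4 = 0.84.
The CYP2C19 pathway (15% of clearance) drops to 0.21× activity: 0.15 × 0.21 = 0.0315.
Non-CYP routes (25%) are unchanged.
Relative clearance = 0.84 + 0.0315 + 0.25 = 1.1215.
Dividing the baseline by the relative clearance: 40.0 / 1.1215 = 35.7 μg/mL.

35.7 μg/mL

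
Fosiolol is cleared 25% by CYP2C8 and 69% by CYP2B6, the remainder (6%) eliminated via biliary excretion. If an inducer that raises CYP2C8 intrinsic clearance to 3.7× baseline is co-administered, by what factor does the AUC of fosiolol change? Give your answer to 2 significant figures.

0.60

The CYP2C8 pathway (25% of clearance) increases to 3.7× activity: 0.25 × 3.7 = 0.925.
CYP2B6 (69%) and the residual 6% are unaffected.
Relative clearance = 0.925 + 0.69 + 0.06 = 1.675.
Since AUC ∝ 1/CL, the ratio is 1 / 1.675 = 0.60.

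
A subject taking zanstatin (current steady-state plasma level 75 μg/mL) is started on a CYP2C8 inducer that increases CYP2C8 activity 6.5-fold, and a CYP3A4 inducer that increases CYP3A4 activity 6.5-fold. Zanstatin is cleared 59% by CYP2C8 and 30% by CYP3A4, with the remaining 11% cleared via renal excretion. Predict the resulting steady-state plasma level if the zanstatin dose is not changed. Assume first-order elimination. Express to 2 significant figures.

The CYP2C8 pathway (59% of clearance) increases to 6.5× activity: 0.59 × 6.5 = 3.835.
The CYP3A4 pathway (30% of clearance) is boosted to 6.5× activity: 0.3 × 6.5 = 1.95.
Non-CYP routes (11%) are unchanged.
CL_new/CL_old = 3.835 + 1.95 + 0.11 = 5.895.
Steady-state plasma level ∝ 1/CL: new value = 75 / 5.895 = 13 μg/mL.

13 μg/mL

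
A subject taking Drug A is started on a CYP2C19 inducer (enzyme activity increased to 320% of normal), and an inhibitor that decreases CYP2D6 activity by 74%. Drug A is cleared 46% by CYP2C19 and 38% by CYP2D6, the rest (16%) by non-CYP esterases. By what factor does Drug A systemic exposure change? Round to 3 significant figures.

The CYP2C19 pathway (46% of clearance) is boosted to 3.2× activity: 0.46 × 3.2 = 1.472.
The CYP2D6 pathway (38% of clearance) falls to 0.26× activity: 0.38 × 0.26 = 0.0988.
Non-CYP routes (16%) are unchanged.
CL_new/CL_old = 1.472 + 0.0988 + 0.16 = 1.7308.
Systemic exposure ∝ 1/CL: fold-change = 1 / 1.7308 = 0.578.

0.578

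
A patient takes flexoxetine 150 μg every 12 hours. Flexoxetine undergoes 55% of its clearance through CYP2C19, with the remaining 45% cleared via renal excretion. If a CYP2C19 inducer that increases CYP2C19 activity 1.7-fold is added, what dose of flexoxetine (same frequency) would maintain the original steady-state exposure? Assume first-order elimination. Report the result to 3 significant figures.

CYP2C19: 0.55 × 1.7 = 0.935
Other: 0.45 (unchanged)
CL_new/CL_old = 0.935 + 0.45 = 1.385.
To maintain the same steady-state level, dose must scale with clearance: new dose = 150 × 1.385 = 208 μg.

208 μg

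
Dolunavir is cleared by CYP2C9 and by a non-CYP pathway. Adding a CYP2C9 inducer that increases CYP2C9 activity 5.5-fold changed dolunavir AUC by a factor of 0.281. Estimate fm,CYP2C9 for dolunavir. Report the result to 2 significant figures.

Let fm be the CYP2C9 fraction. New clearance relative to baseline = fm × 5.5 + (1 − fm).
AUC ratio = 1 / (new CL fraction), so new CL fraction = 1 / 0.281 = 3.559.
fm × 5.5 + 1 − fm = 3.559  ⇒  fm × (5.5 − 1) = 2.559  ⇒  fm = 0.57.

0.57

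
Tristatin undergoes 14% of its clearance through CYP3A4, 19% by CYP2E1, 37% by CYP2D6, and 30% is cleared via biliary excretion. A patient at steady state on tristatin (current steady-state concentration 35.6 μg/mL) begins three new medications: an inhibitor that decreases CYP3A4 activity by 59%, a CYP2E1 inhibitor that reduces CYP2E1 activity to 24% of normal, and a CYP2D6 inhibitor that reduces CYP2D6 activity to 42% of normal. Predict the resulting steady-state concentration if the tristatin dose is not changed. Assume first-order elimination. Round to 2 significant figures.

CYP3A4: 0.14 × 0.41 = 0.0574
CYP2E1: 0.19 × 0.24 = 0.0456
CYP2D6: 0.37 × 0.42 = 0.1554
Other: 0.3 (unchanged)
New clearance relative to baseline: 0.0574 + 0.0456 + 0.1554 + 0.3 = 0.5584.
New steady-state concentration = 35.6 / 0.5584 = 64 μg/mL (concentration scales inversely with clearance).

64 μg/mL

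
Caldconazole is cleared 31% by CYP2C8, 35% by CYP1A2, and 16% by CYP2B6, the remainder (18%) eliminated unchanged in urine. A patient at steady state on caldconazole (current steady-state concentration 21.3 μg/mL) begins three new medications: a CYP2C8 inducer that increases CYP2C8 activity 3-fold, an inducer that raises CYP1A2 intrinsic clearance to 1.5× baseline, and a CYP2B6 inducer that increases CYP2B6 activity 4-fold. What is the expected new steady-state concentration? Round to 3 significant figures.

CYP2C8: 0.31 × 3 = 0.93
CYP1A2: 0.35 × 1.5 = 0.525
CYP2B6: 0.16 × 4 = 0.64
Other: 0.18 (unchanged)
Relative clearance = 0.93 + 0.525 + 0.64 + 0.18 = 2.275.
Dividing the baseline by the relative clearance: 21.3 / 2.275 = 9.36 μg/mL.

9.36 μg/mL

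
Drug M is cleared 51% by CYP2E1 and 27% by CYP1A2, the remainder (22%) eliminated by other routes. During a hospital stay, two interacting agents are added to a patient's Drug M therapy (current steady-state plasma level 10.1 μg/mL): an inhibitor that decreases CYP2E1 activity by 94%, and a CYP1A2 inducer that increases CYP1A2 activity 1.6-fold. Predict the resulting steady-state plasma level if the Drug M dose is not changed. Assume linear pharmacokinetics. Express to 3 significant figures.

14.8 μg/mL

The CYP2E1 pathway (51% of clearance) is reduced to 0.06× activity: 0.51 × 0.06 = 0.0306.
The CYP1A2 pathway (27% of clearance) rises to 1.6× activity: 0.27 × 1.6 = 0.432.
The remaining 22% of clearance is unaffected.
New clearance relative to baseline: 0.0306 + 0.432 + 0.22 = 0.6826.
Steady-state plasma level ∝ 1/CL: new value = 10.1 / 0.6826 = 14.8 μg/mL.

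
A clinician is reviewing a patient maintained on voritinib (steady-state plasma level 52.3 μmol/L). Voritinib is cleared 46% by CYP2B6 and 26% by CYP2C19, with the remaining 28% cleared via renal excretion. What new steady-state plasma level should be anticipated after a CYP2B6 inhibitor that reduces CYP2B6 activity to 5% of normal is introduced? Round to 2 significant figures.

The CYP2B6 pathway (46% of clearance) is reduced to 0.05× activity: 0.46 × 0.05 = 0.023.
CYP2C19 (26%) and the residual 28% are unaffected.
Relative clearance = 0.023 + 0.26 + 0.28 = 0.563.
Steady-state plasma level ∝ 1/CL, so new value = 52.3 / 0.563 = 93 μmol/L.

93 μmol/L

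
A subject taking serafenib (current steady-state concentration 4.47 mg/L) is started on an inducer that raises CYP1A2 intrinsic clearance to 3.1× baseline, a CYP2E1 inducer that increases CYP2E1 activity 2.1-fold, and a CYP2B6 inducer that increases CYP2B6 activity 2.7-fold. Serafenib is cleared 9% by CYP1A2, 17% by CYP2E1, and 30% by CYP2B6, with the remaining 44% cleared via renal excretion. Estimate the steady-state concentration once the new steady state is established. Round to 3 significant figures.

CYP1A2: 0.09 × 3.1 = 0.279
CYP2E1: 0.17 × 2.1 = 0.357
CYP2B6: 0.3 × 2.7 = 0.81
Other: 0.44 (unchanged)
New clearance relative to baseline: 0.279 + 0.357 + 0.81 + 0.44 = 1.886.
Dividing the baseline by the relative clearance: 4.47 / 1.886 = 2.37 mg/L.

2.37 mg/L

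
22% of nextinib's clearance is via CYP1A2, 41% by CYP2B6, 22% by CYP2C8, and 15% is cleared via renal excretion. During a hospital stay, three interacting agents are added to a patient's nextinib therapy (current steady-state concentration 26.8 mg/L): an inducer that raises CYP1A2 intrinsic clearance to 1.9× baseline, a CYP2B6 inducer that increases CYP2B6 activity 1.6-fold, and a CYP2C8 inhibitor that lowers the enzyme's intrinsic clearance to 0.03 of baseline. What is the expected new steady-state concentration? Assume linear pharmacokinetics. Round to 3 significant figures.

21.8 mg/L

The CYP1A2 pathway (22% of clearance) rises to 1.9× activity: 0.22 × 1.9 = 0.418.
The CYP2B6 pathway (41% of clearance) increases to 1.6× activity: 0.41 × 1.6 = 0.656.
The CYP2C8 pathway (22% of clearance) drops to 0.03× activity: 0.22 × 0.03 = 0.0066.
The remaining 15% of clearance is unaffected.
Relative clearance = 0.418 + 0.656 + 0.0066 + 0.15 = 1.2306.
New steady-state concentration = 26.8 / 1.2306 = 21.8 mg/L (concentration scales inversely with clearance).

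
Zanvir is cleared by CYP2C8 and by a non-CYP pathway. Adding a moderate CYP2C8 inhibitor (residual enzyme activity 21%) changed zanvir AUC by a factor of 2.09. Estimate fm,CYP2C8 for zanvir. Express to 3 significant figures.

Let x = fm,CYP2C8. Because AUC ∝ 1/CL, relative clearance fell to 1/2.09 = 0.4785.
Setting x·0.21 + (1 − x) = 0.4785 and solving: x = (0.4785 − 1)/(0.21 − 1) = 0.660.

0.660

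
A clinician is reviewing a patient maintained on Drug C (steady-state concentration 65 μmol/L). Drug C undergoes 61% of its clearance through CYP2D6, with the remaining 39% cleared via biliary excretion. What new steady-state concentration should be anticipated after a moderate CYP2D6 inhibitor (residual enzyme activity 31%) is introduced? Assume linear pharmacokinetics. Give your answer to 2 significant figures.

1.1 × 10² μmol/L

The CYP2D6 pathway (61% of clearance) drops to 0.31× activity: 0.61 × 0.31 = 0.1891.
Non-CYP routes (39%) are unchanged.
CL_new/CL_old = 0.1891 + 0.39 = 0.5791.
Steady-state concentration ∝ 1/CL, so new value = 65 / 0.5791 = 1.1 × 10² μmol/L.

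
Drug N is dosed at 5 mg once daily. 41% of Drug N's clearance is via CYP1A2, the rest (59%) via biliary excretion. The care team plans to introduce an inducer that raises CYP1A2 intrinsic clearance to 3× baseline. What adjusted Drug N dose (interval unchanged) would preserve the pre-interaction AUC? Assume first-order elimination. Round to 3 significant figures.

9.10 mg

CYP1A2: 0.41 × 3 = 1.23
Other: 0.59 (unchanged)
Relative clearance = 1.23 + 0.59 = 1.82.
Exposure is unchanged when dose changes in proportion to clearance. New dose = 5 mg × 1.82 = 9.10 mg.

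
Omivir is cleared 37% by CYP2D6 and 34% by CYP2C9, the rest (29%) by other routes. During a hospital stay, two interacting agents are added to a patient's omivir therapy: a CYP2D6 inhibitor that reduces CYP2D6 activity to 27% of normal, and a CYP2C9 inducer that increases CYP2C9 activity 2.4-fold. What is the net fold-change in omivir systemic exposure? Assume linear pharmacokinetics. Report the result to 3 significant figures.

0.829

CYP2D6: 0.37 × 0.27 = 0.0999
CYP2C9: 0.34 × 2.4 = 0.816
Other: 0.29 (unchanged)
Relative clearance = 0.0999 + 0.816 + 0.29 = 1.2059.
Net systemic exposure ratio = 1 / 1.2059 = 0.829.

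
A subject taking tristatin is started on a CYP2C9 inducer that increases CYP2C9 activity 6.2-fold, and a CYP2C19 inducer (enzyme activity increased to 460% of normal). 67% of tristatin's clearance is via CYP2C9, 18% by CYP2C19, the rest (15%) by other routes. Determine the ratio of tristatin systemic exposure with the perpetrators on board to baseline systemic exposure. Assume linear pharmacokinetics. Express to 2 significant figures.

0.19

CYP2C9: 0.67 × 6.2 = 4.154
CYP2C19: 0.18 × 4.6 = 0.828
Other: 0.15 (unchanged)
Relative clearance = 4.154 + 0.828 + 0.15 = 5.132.
Because systemic exposure varies inversely with clearance, the combined effect is 1 / 5.132 = 0.19.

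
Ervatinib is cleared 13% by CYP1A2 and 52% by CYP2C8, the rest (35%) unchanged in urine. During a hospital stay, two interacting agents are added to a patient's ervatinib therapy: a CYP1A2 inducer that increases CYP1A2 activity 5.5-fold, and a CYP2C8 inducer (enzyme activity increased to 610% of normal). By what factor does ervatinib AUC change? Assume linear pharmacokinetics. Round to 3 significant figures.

0.236

The CYP1A2 pathway (13% of clearance) is boosted to 5.5× activity: 0.13 × 5.5 = 0.715.
The CYP2C8 pathway (52% of clearance) rises to 6.1× activity: 0.52 × 6.1 = 3.172.
The remaining 35% of clearance is unaffected.
CL_new/CL_old = 0.715 + 3.172 + 0.35 = 4.237.
AUC ∝ 1/CL: fold-change = 1 / 4.237 = 0.236.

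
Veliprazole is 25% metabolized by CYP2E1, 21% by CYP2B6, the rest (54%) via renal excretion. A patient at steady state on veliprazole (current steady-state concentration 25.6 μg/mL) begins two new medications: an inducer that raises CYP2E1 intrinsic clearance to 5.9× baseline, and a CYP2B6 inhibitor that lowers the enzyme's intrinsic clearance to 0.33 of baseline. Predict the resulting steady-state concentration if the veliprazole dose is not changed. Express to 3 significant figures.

The CYP2E1 pathway (25% of clearance) is boosted to 5.9× activity: 0.25 × 5.9 = 1.475.
The CYP2B6 pathway (21% of clearance) drops to 0.33× activity: 0.21 × 0.33 = 0.0693.
Non-CYP routes (54%) are unchanged.
Relative clearance = 1.475 + 0.0693 + 0.54 = 2.0843.
New steady-state concentration = 25.6 / 2.0843 = 12.3 μg/mL (concentration scales inversely with clearance).

12.3 μg/mL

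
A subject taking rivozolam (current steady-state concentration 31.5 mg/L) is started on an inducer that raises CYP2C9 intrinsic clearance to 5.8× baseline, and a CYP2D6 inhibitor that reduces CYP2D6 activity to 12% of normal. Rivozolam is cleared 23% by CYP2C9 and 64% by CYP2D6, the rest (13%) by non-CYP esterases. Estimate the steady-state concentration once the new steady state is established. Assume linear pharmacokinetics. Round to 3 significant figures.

20.4 mg/L

The CYP2C9 pathway (23% of clearance) is boosted to 5.8× activity: 0.23 × 5.8 = 1.334.
The CYP2D6 pathway (64% of clearance) is reduced to 0.12× activity: 0.64 × 0.12 = 0.0768.
Non-CYP routes (13%) are unchanged.
New clearance relative to baseline: 1.334 + 0.0768 + 0.13 = 1.5408.
Steady-state concentration ∝ 1/CL: new value = 31.5 / 1.5408 = 20.4 mg/L.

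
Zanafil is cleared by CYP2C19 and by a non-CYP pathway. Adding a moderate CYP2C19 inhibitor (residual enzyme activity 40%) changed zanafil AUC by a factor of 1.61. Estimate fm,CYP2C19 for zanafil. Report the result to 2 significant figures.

Write x for the fraction cleared via CYP2C19. The observed AUC change means clearance fell to 1/1.61 = 0.6211 of baseline.
Setting x·0.4 + (1 − x) = 0.6211 and solving: x = (0.6211 − 1)/(0.4 − 1) = 0.63.

0.63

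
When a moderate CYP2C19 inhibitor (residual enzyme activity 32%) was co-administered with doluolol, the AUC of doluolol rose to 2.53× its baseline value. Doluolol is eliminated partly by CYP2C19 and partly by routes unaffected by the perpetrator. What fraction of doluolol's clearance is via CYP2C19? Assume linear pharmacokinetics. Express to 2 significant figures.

0.89

CL'/CL = 1 / 2.53 = 0.3953
0.32·fm + (1 − fm) = 0.3953
fm = (0.3953 − 1) / (0.32 − 1) = 0.89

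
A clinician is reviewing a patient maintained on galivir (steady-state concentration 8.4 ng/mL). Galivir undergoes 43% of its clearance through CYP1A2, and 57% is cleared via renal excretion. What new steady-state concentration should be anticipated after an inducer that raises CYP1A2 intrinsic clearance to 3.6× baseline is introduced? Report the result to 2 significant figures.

4.0 ng/mL

The CYP1A2 pathway (43% of clearance) rises to 3.6× activity: 0.43 × 3.6 = 1.548.
Non-CYP routes (57%) are unchanged.
CL_new/CL_old = 1.548 + 0.57 = 2.118.
Steady-state concentration ∝ 1/CL, so new value = 8.4 / 2.118 = 4.0 ng/mL.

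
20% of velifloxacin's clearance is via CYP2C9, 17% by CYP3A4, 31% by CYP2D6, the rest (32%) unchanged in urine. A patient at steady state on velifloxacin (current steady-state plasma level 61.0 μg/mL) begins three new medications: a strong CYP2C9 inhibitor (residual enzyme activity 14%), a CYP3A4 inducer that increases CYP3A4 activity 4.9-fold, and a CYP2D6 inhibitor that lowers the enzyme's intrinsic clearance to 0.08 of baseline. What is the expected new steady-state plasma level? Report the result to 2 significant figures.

The CYP2C9 pathway (20% of clearance) is reduced to 0.14× activity: 0.2 × 0.14 = 0.028.
The CYP3A4 pathway (17% of clearance) rises to 4.9× activity: 0.17 × 4.9 = 0.833.
The CYP2D6 pathway (31% of clearance) is reduced to 0.08× activity: 0.31 × 0.08 = 0.0248.
Non-CYP routes (32%) are unchanged.
CL_new/CL_old = 0.028 + 0.833 + 0.0248 + 0.32 = 1.2058.
New steady-state plasma level = 61.0 / 1.2058 = 51 μg/mL (concentration scales inversely with clearance).

51 μg/mL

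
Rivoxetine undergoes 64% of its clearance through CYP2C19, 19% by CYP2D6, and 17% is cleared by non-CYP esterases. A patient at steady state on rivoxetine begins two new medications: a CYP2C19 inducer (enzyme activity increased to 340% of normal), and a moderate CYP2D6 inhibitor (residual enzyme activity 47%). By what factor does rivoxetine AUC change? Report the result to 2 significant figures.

The CYP2C19 pathway (64% of clearance) rises to 3.4× activity: 0.64 × 3.4 = 2.176.
The CYP2D6 pathway (19% of clearance) is reduced to 0.47× activity: 0.19 × 0.47 = 0.0893.
The remaining 17% of clearance is unaffected.
New clearance relative to baseline: 2.176 + 0.0893 + 0.17 = 2.4353.
Net AUC ratio = 1 / 2.4353 = 0.41.

0.41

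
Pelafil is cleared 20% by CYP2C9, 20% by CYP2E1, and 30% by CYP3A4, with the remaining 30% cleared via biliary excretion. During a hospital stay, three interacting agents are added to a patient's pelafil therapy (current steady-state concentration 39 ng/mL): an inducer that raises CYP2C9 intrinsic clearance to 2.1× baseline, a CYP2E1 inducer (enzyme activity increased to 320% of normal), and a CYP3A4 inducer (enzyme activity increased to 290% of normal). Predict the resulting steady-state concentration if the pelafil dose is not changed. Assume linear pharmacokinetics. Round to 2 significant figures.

CYP2C9: 0.2 × 2.1 = 0.42
CYP2E1: 0.2 × 3.2 = 0.64
CYP3A4: 0.3 × 2.9 = 0.87
Other: 0.3 (unchanged)
Relative clearance = 0.42 + 0.64 + 0.87 + 0.3 = 2.23.
New steady-state concentration = 39 / 2.23 = 17 ng/mL (concentration scales inversely with clearance).

17 ng/mL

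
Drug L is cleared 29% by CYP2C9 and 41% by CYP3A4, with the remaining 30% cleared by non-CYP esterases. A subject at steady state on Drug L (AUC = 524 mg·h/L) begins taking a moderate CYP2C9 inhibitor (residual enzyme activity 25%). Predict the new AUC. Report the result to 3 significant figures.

670 mg·h/L

CYP2C9: 0.29 × 0.25 = 0.0725
CYP3A4: 0.41 (unchanged)
Other: 0.3 (unchanged)
Relative clearance = 0.0725 + 0.41 + 0.3 = 0.7825.
AUC ∝ 1/CL, so new value = 524 / 0.7825 = 670 mg·h/L.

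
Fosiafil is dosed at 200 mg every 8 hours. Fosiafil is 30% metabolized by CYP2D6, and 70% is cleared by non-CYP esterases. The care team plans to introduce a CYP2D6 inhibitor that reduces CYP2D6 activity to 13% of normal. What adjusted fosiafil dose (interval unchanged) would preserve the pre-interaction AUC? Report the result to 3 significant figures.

148 mg

The CYP2D6 pathway (30% of clearance) is reduced to 0.13× activity: 0.3 × 0.13 = 0.039.
Non-CYP routes (70%) are unchanged.
New clearance relative to baseline: 0.039 + 0.7 = 0.739.
Css,avg = (dose rate)/CL, so holding Css fixed requires dose ∝ CL: 200 × 0.739 = 148 mg.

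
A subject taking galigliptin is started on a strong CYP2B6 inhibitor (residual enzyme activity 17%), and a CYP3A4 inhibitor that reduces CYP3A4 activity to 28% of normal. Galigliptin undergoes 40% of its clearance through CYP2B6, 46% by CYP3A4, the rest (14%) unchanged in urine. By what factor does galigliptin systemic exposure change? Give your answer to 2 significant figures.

The CYP2B6 pathway (40% of clearance) falls to 0.17× activity: 0.4 × 0.17 = 0.068.
The CYP3A4 pathway (46% of clearance) is reduced to 0.28× activity: 0.46 × 0.28 = 0.1288.
The remaining 14% of clearance is unaffected.
CL_new/CL_old = 0.068 + 0.1288 + 0.14 = 0.3368.
Systemic exposure ∝ 1/CL: fold-change = 1 / 0.3368 = 3.0.

3.0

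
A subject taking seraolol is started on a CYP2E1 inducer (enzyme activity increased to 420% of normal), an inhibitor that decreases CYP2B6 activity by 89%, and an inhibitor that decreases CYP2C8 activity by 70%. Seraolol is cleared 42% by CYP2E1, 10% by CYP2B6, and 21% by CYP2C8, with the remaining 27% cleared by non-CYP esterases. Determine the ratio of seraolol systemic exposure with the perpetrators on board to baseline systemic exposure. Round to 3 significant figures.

CYP2E1: 0.42 × 4.2 = 1.764
CYP2B6: 0.1 × 0.11 = 0.011
CYP2C8: 0.21 × 0.3 = 0.063
Other: 0.27 (unchanged)
New clearance relative to baseline: 1.764 + 0.011 + 0.063 + 0.27 = 2.108.
Systemic exposure ∝ 1/CL: fold-change = 1 / 2.108 = 0.474.

0.474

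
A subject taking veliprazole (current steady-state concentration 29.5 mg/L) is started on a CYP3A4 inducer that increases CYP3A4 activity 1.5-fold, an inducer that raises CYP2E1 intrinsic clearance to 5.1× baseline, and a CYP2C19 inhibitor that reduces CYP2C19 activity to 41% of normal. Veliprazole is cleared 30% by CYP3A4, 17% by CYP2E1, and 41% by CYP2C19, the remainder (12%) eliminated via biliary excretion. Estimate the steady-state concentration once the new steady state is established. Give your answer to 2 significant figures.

18 mg/L

The CYP3A4 pathway (30% of clearance) is boosted to 1.5× activity: 0.3 × 1.5 = 0.45.
The CYP2E1 pathway (17% of clearance) is boosted to 5.1× activity: 0.17 × 5.1 = 0.867.
The CYP2C19 pathway (41% of clearance) is reduced to 0.41× activity: 0.41 × 0.41 = 0.1681.
Non-CYP routes (12%) are unchanged.
New clearance relative to baseline: 0.45 + 0.867 + 0.1681 + 0.12 = 1.6051.
Dividing the baseline by the relative clearance: 29.5 / 1.6051 = 18 mg/L.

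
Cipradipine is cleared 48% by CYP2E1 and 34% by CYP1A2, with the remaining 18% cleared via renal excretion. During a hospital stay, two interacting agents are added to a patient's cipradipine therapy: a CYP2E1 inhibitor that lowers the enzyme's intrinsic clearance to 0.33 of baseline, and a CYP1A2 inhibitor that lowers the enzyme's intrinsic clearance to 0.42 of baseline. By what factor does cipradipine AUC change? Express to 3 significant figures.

The CYP2E1 pathway (48% of clearance) is reduced to 0.33× activity: 0.48 × 0.33 = 0.1584.
The CYP1A2 pathway (34% of clearance) drops to 0.42× activity: 0.34 × 0.42 = 0.1428.
The remaining 18% of clearance is unaffected.
Relative clearance = 0.1584 + 0.1428 + 0.18 = 0.4812.
Net AUC ratio = 1 / 0.4812 = 2.08.

2.08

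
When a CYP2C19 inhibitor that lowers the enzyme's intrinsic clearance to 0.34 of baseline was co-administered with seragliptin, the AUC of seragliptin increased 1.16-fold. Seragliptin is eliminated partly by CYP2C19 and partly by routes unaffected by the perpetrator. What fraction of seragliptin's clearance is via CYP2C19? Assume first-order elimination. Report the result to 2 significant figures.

Let x = fm,CYP2C19. Because AUC ∝ 1/CL, relative clearance fell to 1/1.16 = 0.8621.
Setting x·0.34 + (1 − x) = 0.8621 and solving: x = (0.8621 − 1)/(0.34 − 1) = 0.21.

0.21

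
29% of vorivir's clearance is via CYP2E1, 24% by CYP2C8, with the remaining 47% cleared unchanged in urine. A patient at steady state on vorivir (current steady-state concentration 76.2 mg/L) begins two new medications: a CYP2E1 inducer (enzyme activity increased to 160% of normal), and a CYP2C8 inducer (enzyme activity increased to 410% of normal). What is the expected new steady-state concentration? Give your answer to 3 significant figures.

CYP2E1: 0.29 × 1.6 = 0.464
CYP2C8: 0.24 × 4.1 = 0.984
Other: 0.47 (unchanged)
Relative clearance = 0.464 + 0.984 + 0.47 = 1.918.
Dividing the baseline by the relative clearance: 76.2 / 1.918 = 39.7 mg/L.

39.7 mg/L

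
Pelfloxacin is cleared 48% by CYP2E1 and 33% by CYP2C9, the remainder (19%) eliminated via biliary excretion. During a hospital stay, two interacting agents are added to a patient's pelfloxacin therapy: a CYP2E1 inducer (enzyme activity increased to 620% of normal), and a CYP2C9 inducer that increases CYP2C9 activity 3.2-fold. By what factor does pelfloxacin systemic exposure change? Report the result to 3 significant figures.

The CYP2E1 pathway (48% of clearance) increases to 6.2× activity: 0.48 × 6.2 = 2.976.
The CYP2C9 pathway (33% of clearance) is boosted to 3.2× activity: 0.33 × 3.2 = 1.056.
The remaining 19% of clearance is unaffected.
Relative clearance = 2.976 + 1.056 + 0.19 = 4.222.
Systemic exposure ∝ 1/CL: fold-change = 1 / 4.222 = 0.237.

0.237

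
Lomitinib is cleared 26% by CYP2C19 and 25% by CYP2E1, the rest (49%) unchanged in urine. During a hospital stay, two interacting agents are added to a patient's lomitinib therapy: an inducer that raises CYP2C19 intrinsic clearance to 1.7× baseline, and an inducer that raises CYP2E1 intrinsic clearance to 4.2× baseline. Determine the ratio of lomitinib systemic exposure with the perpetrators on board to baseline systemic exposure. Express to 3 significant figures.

0.505

The CYP2C19 pathway (26% of clearance) rises to 1.7× activity: 0.26 × 1.7 = 0.442.
The CYP2E1 pathway (25% of clearance) is boosted to 4.2× activity: 0.25 × 4.2 = 1.05.
Non-CYP routes (49%) are unchanged.
CL_new/CL_old = 0.442 + 1.05 + 0.49 = 1.982.
Because systemic exposure varies inversely with clearance, the combined effect is 1 / 1.982 = 0.505.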